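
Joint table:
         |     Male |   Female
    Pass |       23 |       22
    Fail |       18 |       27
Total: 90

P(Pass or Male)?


P(Pass∨Male) = P(Pass) + P(Male) - P(Pass∧Male)
= (45 + 41 - 23)/90 = 63/90 = 7/10

P = 7/10 ≈ 70.00%


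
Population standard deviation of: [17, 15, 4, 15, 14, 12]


Mean = 77/6
  (17-77/6)²=625/36
  (15-77/6)²=169/36
  (4-77/6)²=2809/36
  (15-77/6)²=169/36
  (14-77/6)²=49/36
  (12-77/6)²=25/36
Σ(x-μ)² = 641/6
σ² = (641/6)/6 = 641/36

σ = √(641/36) ≈ 4.2197


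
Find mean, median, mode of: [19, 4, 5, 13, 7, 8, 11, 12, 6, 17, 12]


Sorted: [4, 5, 6, 7, 8, 11, 12, 12, 13, 17, 19]
Mean = 114/11
Median = 11
Freq: {19: 1, 4: 1, 5: 1, 13: 1, 7: 1, 8: 1, 11: 1, 12: 2, 6: 1, 17: 1}
Mode: [12]

Mean=114/11, Median=11, Mode=12


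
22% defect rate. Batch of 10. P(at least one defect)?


P(all good) = (39/50)^10 = 8140406085191601/97656250000000000
P(≥1 defect) = 89515843914808399/97656250000000000

P = 89515843914808399/97656250000000000 ≈ 91.66%


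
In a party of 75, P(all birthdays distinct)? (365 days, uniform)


P(all different) = Π(365-i)/365 for i=0..74
= (365/365)×(364/365)×...×(291/365)
= 0.000280

P ≈ 0.0003 ≈ 0.03%


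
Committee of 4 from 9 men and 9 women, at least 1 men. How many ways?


Count by #men:
  1M,3W: C(9,1)×C(9,3)=756
  2M,2W: C(9,2)×C(9,2)=1296
  3M,1W: C(9,3)×C(9,1)=756
  4M,0W: C(9,4)×C(9,0)=126
Total = 2934

2934


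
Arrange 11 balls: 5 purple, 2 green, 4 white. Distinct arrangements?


11!/(5!×2!×4!) = 6930

6930


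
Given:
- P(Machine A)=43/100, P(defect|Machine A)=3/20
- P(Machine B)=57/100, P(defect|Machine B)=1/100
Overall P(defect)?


P(B) = Σ P(B|Aᵢ)×P(Aᵢ)
  3/20×43/100 = 129/2000
  1/100×57/100 = 57/10000
Sum = 351/5000

P(defect) = 351/5000 ≈ 7.02%


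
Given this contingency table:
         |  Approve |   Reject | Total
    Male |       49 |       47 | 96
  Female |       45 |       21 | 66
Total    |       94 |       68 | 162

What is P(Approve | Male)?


P(Approve | Male) = 49/(49+47) = 49/96

P(Approve|Male) = 49/96 ≈ 51.04%


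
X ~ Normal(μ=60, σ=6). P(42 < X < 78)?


z₁=(42-60)/6=-3.0, z₂=(78-60)/6=3.0
P = Φ(3.0) - Φ(-3.0) = 0.998650 - 0.001350 = 0.997300 ≈ 0.9973

P(42 < X < 78) ≈ 0.9973


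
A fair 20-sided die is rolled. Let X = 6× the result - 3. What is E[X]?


E[die] = (1+20)/2 = 21/2
E[X] = 6×21/2 - 3 = 60

E[X] = 60


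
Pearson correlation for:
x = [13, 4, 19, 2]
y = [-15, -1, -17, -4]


n=4, Σx=38, Σy=-37, Σxy=-530, Σx²=550, Σy²=531
r = (4×(-530) - 38×(-37))/√((4×550 - 38²)(4×531 - (-37)²))
= -714/√(756×755) = -714/√570780 ≈ -714/755.4998 ≈ -0.9451

r ≈ -0.9451


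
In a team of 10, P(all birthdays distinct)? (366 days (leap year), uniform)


P(all different) = Π(366-i)/366 for i=0..9
= (366/366)×(365/366)×...×(357/366)
= 0.883355

P ≈ 0.8834 ≈ 88.34%


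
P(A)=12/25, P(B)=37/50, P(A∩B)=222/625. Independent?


P(A)×P(B) = 222/625
P(A∩B) = 222/625
Equal ✓ → Independent

Yes, independent


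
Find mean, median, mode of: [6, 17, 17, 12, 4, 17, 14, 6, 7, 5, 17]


Sorted: [4, 5, 6, 6, 7, 12, 14, 17, 17, 17, 17]
Mean = 122/11
Median = 12
Freq: {6: 2, 17: 4, 12: 1, 4: 1, 14: 1, 7: 1, 5: 1}
Mode: [17]

Mean=122/11, Median=12, Mode=17


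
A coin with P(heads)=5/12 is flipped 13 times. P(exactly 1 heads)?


Binomial: P(X=1) = C(13,1)×p^1×(1-p)^12
= 13 × 5/12 × 13841287201/8916100448256 = 899683668065/106993205379072

P(X=1) = 899683668065/106993205379072 ≈ 0.84%


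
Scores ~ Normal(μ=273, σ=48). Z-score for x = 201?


z = (x - μ)/σ = (201 - 273)/48 = -1.5

z = -1.5


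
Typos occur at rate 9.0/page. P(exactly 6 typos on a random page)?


Poisson(λ=9.0): P(X=6) = e^(-λ)×λ^k/k!
= e^(-9.0) × 9.0^6 / 6!
≈ 0.0001234098041 × 531441 / 720 ≈ 0.091090

P(X=6) ≈ 0.091090 ≈ 9.11%


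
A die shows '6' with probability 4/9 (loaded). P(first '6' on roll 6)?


Geometric: P(X=6) = (1-p)^(k-1)×p = (5/9)^5×4/9 = 12500/531441

P(X=6) = 12500/531441 ≈ 2.35%


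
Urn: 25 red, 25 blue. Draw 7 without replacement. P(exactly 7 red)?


Hypergeometric: C(25,7)×C(25,0)/C(50,7)
= 480700×1/99884400 = 19/3948

P(X=7) = 19/3948 ≈ 0.48%


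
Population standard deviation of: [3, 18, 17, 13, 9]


Mean = 60/5 = 12
  (3-12)²=81
  (18-12)²=36
  (17-12)²=25
  (13-12)²=1
  (9-12)²=9
Σ(x-μ)² = 152
σ² = 152/5

σ = √(152/5) ≈ 5.5136


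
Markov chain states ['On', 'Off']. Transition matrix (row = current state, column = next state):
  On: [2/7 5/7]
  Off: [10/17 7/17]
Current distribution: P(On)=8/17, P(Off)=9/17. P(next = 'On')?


P(next=On) = Σᵢ P(now=i)×P(i→On)
= 8/17×2/7 + 9/17×10/17
= 16/119 + 90/289 = 902/2023

P = 902/2023 ≈ 0.4459


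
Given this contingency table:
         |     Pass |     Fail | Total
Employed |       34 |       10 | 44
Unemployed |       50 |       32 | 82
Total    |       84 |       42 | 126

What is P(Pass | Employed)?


P(Pass | Employed) = 34/(34+10) = 34/44 = 17/22

P(Pass|Employed) = 17/22 ≈ 77.27%


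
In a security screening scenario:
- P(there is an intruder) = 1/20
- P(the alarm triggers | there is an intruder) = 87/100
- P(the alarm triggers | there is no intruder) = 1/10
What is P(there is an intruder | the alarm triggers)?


Using Bayes' theorem:
P(A|B) = P(B|A)·P(A) / P(B)

P(the alarm triggers) = 87/100 × 1/20 + 1/10 × 19/20
= 87/2000 + 19/200 = 277/2000

P(there is an intruder|the alarm triggers) = (87/2000) / (277/2000) = 87/277

P(there is an intruder|the alarm triggers) = 87/277 ≈ 31.41%


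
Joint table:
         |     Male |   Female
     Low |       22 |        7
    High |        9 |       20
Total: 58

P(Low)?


P(Low) = (22+7)/58 = 29/58 = 1/2

P(Low) = 1/2 ≈ 50.00%


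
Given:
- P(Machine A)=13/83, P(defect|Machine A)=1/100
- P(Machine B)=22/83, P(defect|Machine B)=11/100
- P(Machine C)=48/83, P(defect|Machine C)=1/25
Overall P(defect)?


P(B) = Σ P(B|Aᵢ)×P(Aᵢ)
  1/100×13/83 = 13/8300
  11/100×22/83 = 121/4150
  1/25×48/83 = 48/2075
Sum = 447/8300

P(defect) = 447/8300 ≈ 5.39%


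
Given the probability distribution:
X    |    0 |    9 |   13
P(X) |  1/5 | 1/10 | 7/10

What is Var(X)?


E[X] = 10
E[X²] = 632/5
Var(X) = E[X²] - (E[X])² = 632/5 - 100 = 132/5

Var(X) = 132/5 ≈ 26.4000


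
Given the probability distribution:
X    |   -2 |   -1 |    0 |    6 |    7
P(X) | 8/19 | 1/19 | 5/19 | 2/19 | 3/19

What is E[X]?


E[X] = Σ x·P(X=x)
= (-2)×(8/19) + (-1)×(1/19) + (0)×(5/19) + (6)×(2/19) + (7)×(3/19)
= 16/19

E[X] = 16/19


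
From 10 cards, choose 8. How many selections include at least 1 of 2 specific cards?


Complement: C(10,8) - C(8,8) = 45 - 1 = 44

44


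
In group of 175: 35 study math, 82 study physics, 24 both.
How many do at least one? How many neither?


|A∪B| = 35+82-24 = 93
Neither = 175-93 = 82

At least one: 93; Neither: 82


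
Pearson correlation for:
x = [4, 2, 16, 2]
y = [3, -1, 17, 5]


n=4, Σx=24, Σy=24, Σxy=292, Σx²=280, Σy²=324
r = (4×292 - 24×24)/√((4×280 - 24²)(4×324 - 24²))
= 592/√(544×720) = 592/√391680 ≈ 592/625.8434 ≈ 0.9459

r ≈ 0.9459


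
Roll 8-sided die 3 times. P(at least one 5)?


P(no 5)^3 = (7/8)^3 = 343/512
P(≥1) = 1 - 343/512 = 169/512

P = 169/512 ≈ 33.01%


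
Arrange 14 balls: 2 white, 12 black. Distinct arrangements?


14!/(2!×12!) = 91

91


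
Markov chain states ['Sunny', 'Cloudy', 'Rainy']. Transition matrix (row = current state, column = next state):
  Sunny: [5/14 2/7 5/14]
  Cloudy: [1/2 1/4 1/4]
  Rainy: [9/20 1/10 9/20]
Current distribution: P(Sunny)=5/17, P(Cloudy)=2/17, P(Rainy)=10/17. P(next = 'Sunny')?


P(next=Sunny) = Σᵢ P(now=i)×P(i→Sunny)
= 5/17×5/14 + 2/17×1/2 + 10/17×9/20
= 25/238 + 1/17 + 9/34 = 3/7

P = 3/7 ≈ 0.4286


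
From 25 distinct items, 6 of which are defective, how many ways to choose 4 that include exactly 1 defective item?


Choose 1 of the 6 defective items and 3 of the other 19 items:
C(6,1)×C(19,3) = 6×969 = 5814

5814


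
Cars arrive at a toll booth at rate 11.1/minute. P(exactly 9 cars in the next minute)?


Poisson(λ=11.1): P(X=9) = e^(-λ)×λ^k/k!
= e^(-11.1) × 11.1^9 / 9!
≈ 1.511232382e-05 × 2558036924.39 / 362880 ≈ 0.106531

P(X=9) ≈ 0.106531 ≈ 10.65%


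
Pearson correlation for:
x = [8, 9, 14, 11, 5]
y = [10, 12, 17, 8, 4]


n=5, Σx=47, Σy=51, Σxy=534, Σx²=487, Σy²=613
r = (5×534 - 47×51)/√((5×487 - 47²)(5×613 - 51²))
= 273/√(226×464) = 273/√104864 ≈ 273/323.8271 ≈ 0.8430

r ≈ 0.8430


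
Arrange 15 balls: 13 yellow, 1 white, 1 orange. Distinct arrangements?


15!/(13!×1!×1!) = 210

210


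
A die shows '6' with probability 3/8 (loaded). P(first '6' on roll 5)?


Geometric: P(X=5) = (1-p)^(k-1)×p = (5/8)^4×3/8 = 1875/32768

P(X=5) = 1875/32768 ≈ 5.72%


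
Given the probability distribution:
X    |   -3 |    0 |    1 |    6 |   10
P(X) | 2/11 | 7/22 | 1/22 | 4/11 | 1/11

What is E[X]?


E[X] = Σ x·P(X=x)
= (-3)×(2/11) + (0)×(7/22) + (1)×(1/22) + (6)×(4/11) + (10)×(1/11)
= 57/22

E[X] = 57/22


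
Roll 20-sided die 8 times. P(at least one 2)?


P(no 2)^8 = (19/20)^8 = 16983563041/25600000000
P(≥1) = 1 - 16983563041/25600000000 = 8616436959/25600000000

P = 8616436959/25600000000 ≈ 33.66%


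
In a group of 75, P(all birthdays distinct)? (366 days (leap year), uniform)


P(all different) = Π(366-i)/366 for i=0..74
= (366/366)×(365/366)×...×(292/366)
= 0.000287

P ≈ 0.0003 ≈ 0.03%


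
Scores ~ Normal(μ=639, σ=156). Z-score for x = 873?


z = (x - μ)/σ = (873 - 639)/156 = 1.5

z = 1.5


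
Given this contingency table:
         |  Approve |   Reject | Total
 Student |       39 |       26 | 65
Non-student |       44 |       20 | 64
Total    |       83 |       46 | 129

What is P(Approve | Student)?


P(Approve | Student) = 39/(39+26) = 39/65 = 3/5

P(Approve|Student) = 3/5 ≈ 60.00%


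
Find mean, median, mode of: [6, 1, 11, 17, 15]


Sorted: [1, 6, 11, 15, 17]
Mean = 50/5 = 10
Median = 11
Freq: {6: 1, 1: 1, 11: 1, 17: 1, 15: 1}
Mode: No mode

Mean=10, Median=11, Mode=No mode


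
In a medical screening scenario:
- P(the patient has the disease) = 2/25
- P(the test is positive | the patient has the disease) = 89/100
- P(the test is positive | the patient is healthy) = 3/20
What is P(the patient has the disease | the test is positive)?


Using Bayes' theorem:
P(A|B) = P(B|A)·P(A) / P(B)

P(the test is positive) = 89/100 × 2/25 + 3/20 × 23/25
= 89/1250 + 69/500 = 523/2500

P(the patient has the disease|the test is positive) = (89/1250) / (523/2500) = 178/523

P(the patient has the disease|the test is positive) = 178/523 ≈ 34.03%


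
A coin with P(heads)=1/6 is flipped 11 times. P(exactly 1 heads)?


Binomial: P(X=1) = C(11,1)×p^1×(1-p)^10
= 11 × 1/6 × 9765625/60466176 = 107421875/362797056

P(X=1) = 107421875/362797056 ≈ 29.61%


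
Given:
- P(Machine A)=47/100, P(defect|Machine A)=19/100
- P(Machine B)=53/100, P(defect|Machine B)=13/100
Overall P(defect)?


P(B) = Σ P(B|Aᵢ)×P(Aᵢ)
  19/100×47/100 = 893/10000
  13/100×53/100 = 689/10000
Sum = 791/5000

P(defect) = 791/5000 ≈ 15.82%


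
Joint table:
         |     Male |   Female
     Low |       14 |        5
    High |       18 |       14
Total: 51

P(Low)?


P(Low) = (14+5)/51 = 19/51

P(Low) = 19/51 ≈ 37.25%


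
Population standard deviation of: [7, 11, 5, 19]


Mean = 42/4 = 21/2
  (7-21/2)²=49/4
  (11-21/2)²=1/4
  (5-21/2)²=121/4
  (19-21/2)²=289/4
Σ(x-μ)² = 115
σ² = 115/4

σ = √(115/4) ≈ 5.3619


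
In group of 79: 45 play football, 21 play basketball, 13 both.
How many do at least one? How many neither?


|A∪B| = 45+21-13 = 53
Neither = 79-53 = 26

At least one: 53; Neither: 26


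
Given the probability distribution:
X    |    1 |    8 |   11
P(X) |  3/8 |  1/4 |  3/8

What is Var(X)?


E[X] = 13/2
E[X²] = 247/4
Var(X) = E[X²] - (E[X])² = 247/4 - 169/4 = 39/2

Var(X) = 39/2 ≈ 19.5000


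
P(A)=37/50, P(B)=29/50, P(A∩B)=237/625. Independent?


P(A)×P(B) = 1073/2500
P(A∩B) = 237/625
Not equal → NOT independent

No, not independent


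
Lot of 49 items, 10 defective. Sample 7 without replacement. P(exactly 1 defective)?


Hypergeometric: C(10,1)×C(39,6)/C(49,7)
= 10×3262623/85900584 = 776815/2045252

P(X=1) = 776815/2045252 ≈ 37.98%


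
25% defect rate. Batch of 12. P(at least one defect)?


P(all good) = (3/4)^12 = 531441/16777216
P(≥1 defect) = 16245775/16777216

P = 16245775/16777216 ≈ 96.83%


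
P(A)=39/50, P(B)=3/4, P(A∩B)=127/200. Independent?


P(A)×P(B) = 117/200
P(A∩B) = 127/200
Not equal → NOT independent

No, not independent


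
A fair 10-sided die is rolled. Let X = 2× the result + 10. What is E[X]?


E[die] = (1+10)/2 = 11/2
E[X] = 2×11/2 + 10 = 21

E[X] = 21


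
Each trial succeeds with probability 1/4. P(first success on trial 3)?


Geometric: P(X=3) = (1-p)^(k-1)×p = (3/4)^2×1/4 = 9/64

P(X=3) = 9/64 ≈ 14.06%


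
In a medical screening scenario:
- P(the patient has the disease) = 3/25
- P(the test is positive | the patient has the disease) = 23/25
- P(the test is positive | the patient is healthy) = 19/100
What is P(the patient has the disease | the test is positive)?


Using Bayes' theorem:
P(A|B) = P(B|A)·P(A) / P(B)

P(the test is positive) = 23/25 × 3/25 + 19/100 × 22/25
= 69/625 + 209/1250 = 347/1250

P(the patient has the disease|the test is positive) = (69/625) / (347/1250) = 138/347

P(the patient has the disease|the test is positive) = 138/347 ≈ 39.77%


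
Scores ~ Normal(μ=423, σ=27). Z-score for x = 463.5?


z = (x - μ)/σ = (463.5 - 423)/27 = 1.5

z = 1.5


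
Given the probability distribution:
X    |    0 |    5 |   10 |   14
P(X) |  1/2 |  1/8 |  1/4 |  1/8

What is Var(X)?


E[X] = 39/8
E[X²] = 421/8
Var(X) = E[X²] - (E[X])² = 421/8 - 1521/64 = 1847/64

Var(X) = 1847/64 ≈ 28.8594


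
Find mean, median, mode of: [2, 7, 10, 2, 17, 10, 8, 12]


Sorted: [2, 2, 7, 8, 10, 10, 12, 17]
Mean = 68/8 = 17/2
Median = 9
Freq: {2: 2, 7: 1, 10: 2, 17: 1, 8: 1, 12: 1}
Mode: [2, 10]

Mean=17/2, Median=9, Mode=[2, 10]


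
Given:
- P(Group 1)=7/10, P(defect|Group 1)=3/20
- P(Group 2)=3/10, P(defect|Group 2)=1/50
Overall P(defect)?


P(B) = Σ P(B|Aᵢ)×P(Aᵢ)
  3/20×7/10 = 21/200
  1/50×3/10 = 3/500
Sum = 111/1000

P(defect) = 111/1000 ≈ 11.10%


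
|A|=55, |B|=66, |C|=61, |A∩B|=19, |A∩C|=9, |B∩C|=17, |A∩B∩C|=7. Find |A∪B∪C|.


|A∪B∪C| = 55+66+61-19-9-17+7 = 144

|A∪B∪C| = 144


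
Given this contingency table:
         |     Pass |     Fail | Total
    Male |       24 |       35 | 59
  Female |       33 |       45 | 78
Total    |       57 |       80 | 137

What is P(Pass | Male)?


P(Pass | Male) = 24/(24+35) = 24/59

P(Pass|Male) = 24/59 ≈ 40.68%


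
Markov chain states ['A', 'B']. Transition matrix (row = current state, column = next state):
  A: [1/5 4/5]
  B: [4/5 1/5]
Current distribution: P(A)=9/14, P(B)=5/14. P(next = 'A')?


P(next=A) = Σᵢ P(now=i)×P(i→A)
= 9/14×1/5 + 5/14×4/5
= 9/70 + 2/7 = 29/70

P = 29/70 ≈ 0.4143


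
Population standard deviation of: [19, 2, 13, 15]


Mean = 49/4
  (19-49/4)²=729/16
  (2-49/4)²=1681/16
  (13-49/4)²=9/16
  (15-49/4)²=121/16
Σ(x-μ)² = 635/4
σ² = (635/4)/4 = 635/16

σ = √(635/16) ≈ 6.2998


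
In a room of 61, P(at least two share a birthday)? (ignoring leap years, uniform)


P(all different) = Π(365-i)/365 for i=0..60
= 0.004911
P(match) = 1 - 0.004911 = 0.995089

P ≈ 0.9951 ≈ 99.51%


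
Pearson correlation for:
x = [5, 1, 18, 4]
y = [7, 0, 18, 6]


n=4, Σx=28, Σy=31, Σxy=383, Σx²=366, Σy²=409
r = (4×383 - 28×31)/√((4×366 - 28²)(4×409 - 31²))
= 664/√(680×675) = 664/√459000 ≈ 664/677.4954 ≈ 0.9801

r ≈ 0.9801


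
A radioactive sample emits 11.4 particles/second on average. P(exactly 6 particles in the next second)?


Poisson(λ=11.4): P(X=6) = e^(-λ)×λ^k/k!
= e^(-11.4) × 11.4^6 / 6!
≈ 1.119548484e-05 × 2194972.62394 / 720 ≈ 0.034130

P(X=6) ≈ 0.034130 ≈ 3.41%


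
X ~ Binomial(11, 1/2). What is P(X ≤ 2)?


P(X ≤ 2) = Σ P(X=i) for i=0..2
P(X=0) = 1/2048
P(X=1) = 11/2048
P(X=2) = 55/2048
Sum = 67/2048

P(X ≤ 2) = 67/2048 ≈ 3.27%


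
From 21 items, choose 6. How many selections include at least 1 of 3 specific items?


Complement: C(21,6) - C(18,6) = 54264 - 18564 = 35700

35700


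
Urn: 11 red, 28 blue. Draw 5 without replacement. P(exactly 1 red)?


Hypergeometric: C(11,1)×C(28,4)/C(39,5)
= 11×20475/575757 = 275/703

P(X=1) = 275/703 ≈ 39.12%


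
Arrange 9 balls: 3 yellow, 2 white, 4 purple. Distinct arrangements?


9!/(3!×2!×4!) = 1260

1260


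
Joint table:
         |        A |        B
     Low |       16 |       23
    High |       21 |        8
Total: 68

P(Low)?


P(Low) = (16+23)/68 = 39/68

P(Low) = 39/68 ≈ 57.35%


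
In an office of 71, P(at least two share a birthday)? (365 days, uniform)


P(all different) = Π(365-i)/365 for i=0..70
= 0.000679
P(match) = 1 - 0.000679 = 0.999321

P ≈ 0.9993 ≈ 99.93%


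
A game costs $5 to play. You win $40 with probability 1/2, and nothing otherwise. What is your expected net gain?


E[gain] = (40-5)×1/2 + (-5)×1/2
= 35/2 - 5/2 = 15

Expected net gain = $15 ≈ $15.00


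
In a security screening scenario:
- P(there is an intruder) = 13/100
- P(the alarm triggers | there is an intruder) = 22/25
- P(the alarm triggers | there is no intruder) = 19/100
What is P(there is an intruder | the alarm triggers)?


Using Bayes' theorem:
P(A|B) = P(B|A)·P(A) / P(B)

P(the alarm triggers) = 22/25 × 13/100 + 19/100 × 87/100
= 143/1250 + 1653/10000 = 2797/10000

P(there is an intruder|the alarm triggers) = (143/1250) / (2797/10000) = 1144/2797

P(there is an intruder|the alarm triggers) = 1144/2797 ≈ 40.90%


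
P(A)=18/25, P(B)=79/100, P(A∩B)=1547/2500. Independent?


P(A)×P(B) = 711/1250
P(A∩B) = 1547/2500
Not equal → NOT independent

No, not independent


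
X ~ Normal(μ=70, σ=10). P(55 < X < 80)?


z₁=(55-70)/10=-1.5, z₂=(80-70)/10=1.0
P = Φ(1.0) - Φ(-1.5) = 0.841345 - 0.066807 = 0.774538 ≈ 0.7745

P(55 < X < 80) ≈ 0.7745


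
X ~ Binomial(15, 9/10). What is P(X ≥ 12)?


P(X ≥ 12) = Σ P(X=i) for i=12..15
P(X=12) = 25701087819771/200000000000000
P(X=13) = 53379182394909/200000000000000
P(X=14) = 68630377364883/200000000000000
P(X=15) = 205891132094649/1000000000000000
Sum = 59027773124529/62500000000000

P(X ≥ 12) = 59027773124529/62500000000000 ≈ 94.44%


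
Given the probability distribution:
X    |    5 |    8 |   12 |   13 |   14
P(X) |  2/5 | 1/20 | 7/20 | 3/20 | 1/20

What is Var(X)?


E[X] = 37/4
E[X²] = 395/4
Var(X) = E[X²] - (E[X])² = 395/4 - 1369/16 = 211/16

Var(X) = 211/16 ≈ 13.1875


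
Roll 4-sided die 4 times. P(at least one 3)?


P(no 3)^4 = (3/4)^4 = 81/256
P(≥1) = 1 - 81/256 = 175/256

P = 175/256 ≈ 68.36%


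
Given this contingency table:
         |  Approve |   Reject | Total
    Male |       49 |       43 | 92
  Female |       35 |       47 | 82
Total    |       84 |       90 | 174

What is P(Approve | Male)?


P(Approve | Male) = 49/(49+43) = 49/92

P(Approve|Male) = 49/92 ≈ 53.26%


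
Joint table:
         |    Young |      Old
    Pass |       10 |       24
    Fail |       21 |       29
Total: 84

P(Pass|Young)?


P(Pass|Young) = 10/(10+21) = 10/31

P = 10/31 ≈ 32.26%


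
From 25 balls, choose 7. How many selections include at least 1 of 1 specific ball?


Complement: C(25,7) - C(24,7) = 480700 - 346104 = 134596

134596


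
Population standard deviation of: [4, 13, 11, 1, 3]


Mean = 32/5
  (4-32/5)²=144/25
  (13-32/5)²=1089/25
  (11-32/5)²=529/25
  (1-32/5)²=729/25
  (3-32/5)²=289/25
Σ(x-μ)² = 556/5
σ² = (556/5)/5 = 556/25

σ = √(556/25) ≈ 4.7159


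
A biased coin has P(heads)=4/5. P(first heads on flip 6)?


Geometric: P(X=6) = (1-p)^(k-1)×p = (1/5)^5×4/5 = 4/15625

P(X=6) = 4/15625 ≈ 0.03%


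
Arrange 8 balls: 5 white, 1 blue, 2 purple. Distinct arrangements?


8!/(5!×1!×2!) = 168

168


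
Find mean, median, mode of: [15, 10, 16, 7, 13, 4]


Sorted: [4, 7, 10, 13, 15, 16]
Mean = 65/6
Median = 23/2
Freq: {15: 1, 10: 1, 16: 1, 7: 1, 13: 1, 4: 1}
Mode: No mode

Mean=65/6, Median=23/2, Mode=No mode


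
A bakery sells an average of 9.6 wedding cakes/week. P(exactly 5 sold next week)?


Poisson(λ=9.6): P(X=5) = e^(-λ)×λ^k/k!
= e^(-9.6) × 9.6^5 / 5!
≈ 6.772873649e-05 × 81537.26976 / 120 ≈ 0.046020

P(X=5) ≈ 0.046020 ≈ 4.60%


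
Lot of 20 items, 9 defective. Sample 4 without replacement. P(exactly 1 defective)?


Hypergeometric: C(9,1)×C(11,3)/C(20,4)
= 9×165/4845 = 99/323

P(X=1) = 99/323 ≈ 30.65%


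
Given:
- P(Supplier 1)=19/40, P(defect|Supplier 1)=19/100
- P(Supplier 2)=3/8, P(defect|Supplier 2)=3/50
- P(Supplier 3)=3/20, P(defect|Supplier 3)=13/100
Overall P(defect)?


P(B) = Σ P(B|Aᵢ)×P(Aᵢ)
  19/100×19/40 = 361/4000
  3/50×3/8 = 9/400
  13/100×3/20 = 39/2000
Sum = 529/4000

P(defect) = 529/4000 ≈ 13.23%


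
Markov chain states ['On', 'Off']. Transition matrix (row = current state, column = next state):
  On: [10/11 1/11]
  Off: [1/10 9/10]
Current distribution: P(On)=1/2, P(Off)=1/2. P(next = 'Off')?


P(next=Off) = Σᵢ P(now=i)×P(i→Off)
= 1/2×1/11 + 1/2×9/10
= 1/22 + 9/20 = 109/220

P = 109/220 ≈ 0.4955


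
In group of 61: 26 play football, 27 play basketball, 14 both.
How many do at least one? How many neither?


|A∪B| = 26+27-14 = 39
Neither = 61-39 = 22

At least one: 39; Neither: 22


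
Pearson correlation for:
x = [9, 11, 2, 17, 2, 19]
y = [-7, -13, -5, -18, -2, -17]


n=6, Σx=60, Σy=-62, Σxy=-849, Σx²=860, Σy²=860
r = (6×(-849) - 60×(-62))/√((6×860 - 60²)(6×860 - (-62)²))
= -1374/√(1560×1316) = -1374/√2052960 ≈ -1374/1432.8154 ≈ -0.9590

r ≈ -0.9590


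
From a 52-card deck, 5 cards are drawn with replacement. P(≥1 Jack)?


P(not a Jack) = 48/52 = 12/13
P(none in 5 draws) = (12/13)^5 = 248832/371293
P(≥1 Jack) = 1 - 248832/371293 = 122461/371293

P = 122461/371293 ≈ 32.98%


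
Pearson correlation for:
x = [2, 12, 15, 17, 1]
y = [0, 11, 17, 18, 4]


n=5, Σx=47, Σy=50, Σxy=697, Σx²=663, Σy²=750
r = (5×697 - 47×50)/√((5×663 - 47²)(5×750 - 50²))
= 1135/√(1106×1250) = 1135/√1382500 ≈ 1135/1175.7976 ≈ 0.9653

r ≈ 0.9653


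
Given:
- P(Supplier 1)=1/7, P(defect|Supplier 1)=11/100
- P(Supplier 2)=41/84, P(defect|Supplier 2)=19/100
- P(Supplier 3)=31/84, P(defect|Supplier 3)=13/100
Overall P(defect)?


P(B) = Σ P(B|Aᵢ)×P(Aᵢ)
  11/100×1/7 = 11/700
  19/100×41/84 = 779/8400
  13/100×31/84 = 403/8400
Sum = 219/1400

P(defect) = 219/1400 ≈ 15.64%


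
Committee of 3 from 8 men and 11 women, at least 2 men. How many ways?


Count by #men:
  2M,1W: C(8,2)×C(11,1)=308
  3M,0W: C(8,3)×C(11,0)=56
Total = 364

364


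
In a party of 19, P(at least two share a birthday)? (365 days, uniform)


P(all different) = Π(365-i)/365 for i=0..18
= 0.620881
P(match) = 1 - 0.620881 = 0.379119

P ≈ 0.3791 ≈ 37.91%


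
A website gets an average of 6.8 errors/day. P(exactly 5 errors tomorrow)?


Poisson(λ=6.8): P(X=5) = e^(-λ)×λ^k/k!
= e^(-6.8) × 6.8^5 / 5!
≈ 0.001113775148 × 14539.33568 / 120 ≈ 0.134946

P(X=5) ≈ 0.134946 ≈ 13.49%


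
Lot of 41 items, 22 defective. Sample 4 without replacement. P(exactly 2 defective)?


Hypergeometric: C(22,2)×C(19,2)/C(41,4)
= 231×171/101270 = 2079/5330

P(X=2) = 2079/5330 ≈ 39.01%


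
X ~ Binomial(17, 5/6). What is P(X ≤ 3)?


P(X ≤ 3) = Σ P(X=i) for i=0..3
P(X=0) = 1/16926659444736
P(X=1) = 85/16926659444736
P(X=2) = 425/2115832430592
P(X=3) = 10625/2115832430592
Sum = 44243/8463329722368

P(X ≤ 3) = 44243/8463329722368 ≈ 0.00%


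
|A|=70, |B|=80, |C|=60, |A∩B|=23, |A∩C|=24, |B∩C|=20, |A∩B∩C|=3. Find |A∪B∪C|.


|A∪B∪C| = 70+80+60-23-24-20+3 = 146

|A∪B∪C| = 146


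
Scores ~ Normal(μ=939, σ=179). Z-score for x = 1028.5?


z = (x - μ)/σ = (1028.5 - 939)/179 = 0.5

z = 0.5


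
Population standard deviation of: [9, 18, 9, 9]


Mean = 45/4
  (9-45/4)²=81/16
  (18-45/4)²=729/16
  (9-45/4)²=81/16
  (9-45/4)²=81/16
Σ(x-μ)² = 243/4
σ² = (243/4)/4 = 243/16

σ = √(243/16) ≈ 3.8971


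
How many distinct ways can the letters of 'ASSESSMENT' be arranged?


Letters: 10, freq: {'A': 1, 'S': 4, 'E': 2, 'M': 1, 'N': 1, 'T': 1}
10!/(1!×4!×2!×1!×1!×1!) = 3628800/48 = 75600

75600


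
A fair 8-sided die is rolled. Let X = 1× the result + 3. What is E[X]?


E[die] = (1+8)/2 = 9/2
E[X] = 1×9/2 + 3 = 15/2

E[X] = 15/2


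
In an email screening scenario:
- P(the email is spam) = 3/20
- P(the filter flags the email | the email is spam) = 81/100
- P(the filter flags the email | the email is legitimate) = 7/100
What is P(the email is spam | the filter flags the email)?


Using Bayes' theorem:
P(A|B) = P(B|A)·P(A) / P(B)

P(the filter flags the email) = 81/100 × 3/20 + 7/100 × 17/20
= 243/2000 + 119/2000 = 181/1000

P(the email is spam|the filter flags the email) = (243/2000) / (181/1000) = 243/362

P(the email is spam|the filter flags the email) = 243/362 ≈ 67.13%


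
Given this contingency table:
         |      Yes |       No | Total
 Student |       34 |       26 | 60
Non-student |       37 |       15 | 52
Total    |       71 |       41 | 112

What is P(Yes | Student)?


P(Yes | Student) = 34/(34+26) = 34/60 = 17/30

P(Yes|Student) = 17/30 ≈ 56.67%


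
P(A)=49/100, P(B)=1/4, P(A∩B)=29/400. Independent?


P(A)×P(B) = 49/400
P(A∩B) = 29/400
Not equal → NOT independent

No, not independent


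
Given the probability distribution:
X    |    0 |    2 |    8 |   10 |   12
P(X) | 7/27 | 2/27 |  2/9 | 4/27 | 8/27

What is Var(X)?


E[X] = 188/27
E[X²] = 72
Var(X) = E[X²] - (E[X])² = 72 - 35344/729 = 17144/729

Var(X) = 17144/729 ≈ 23.5171


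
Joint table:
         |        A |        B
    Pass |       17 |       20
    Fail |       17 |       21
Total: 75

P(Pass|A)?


P(Pass|A) = 17/(17+17) = 17/34 = 1/2

P = 1/2 ≈ 50.00%


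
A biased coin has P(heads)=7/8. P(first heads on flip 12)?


Geometric: P(X=12) = (1-p)^(k-1)×p = (1/8)^11×7/8 = 7/68719476736

P(X=12) = 7/68719476736 ≈ 0.00%


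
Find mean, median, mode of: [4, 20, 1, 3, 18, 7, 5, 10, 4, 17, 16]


Sorted: [1, 3, 4, 4, 5, 7, 10, 16, 17, 18, 20]
Mean = 105/11
Median = 7
Freq: {4: 2, 20: 1, 1: 1, 3: 1, 18: 1, 7: 1, 5: 1, 10: 1, 17: 1, 16: 1}
Mode: [4]

Mean=105/11, Median=7, Mode=4


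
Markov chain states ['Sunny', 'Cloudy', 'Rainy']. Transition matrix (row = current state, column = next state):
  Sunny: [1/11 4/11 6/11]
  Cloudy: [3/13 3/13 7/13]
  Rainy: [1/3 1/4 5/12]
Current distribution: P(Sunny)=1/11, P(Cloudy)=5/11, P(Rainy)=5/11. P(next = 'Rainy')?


P(next=Rainy) = Σᵢ P(now=i)×P(i→Rainy)
= 1/11×6/11 + 5/11×7/13 + 5/11×5/12
= 6/121 + 35/143 + 25/132 = 9131/18876

P = 9131/18876 ≈ 0.4837


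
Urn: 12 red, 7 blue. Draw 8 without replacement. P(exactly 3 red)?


Hypergeometric: C(12,3)×C(7,5)/C(19,8)
= 220×21/75582 = 770/12597

P(X=3) = 770/12597 ≈ 6.11%


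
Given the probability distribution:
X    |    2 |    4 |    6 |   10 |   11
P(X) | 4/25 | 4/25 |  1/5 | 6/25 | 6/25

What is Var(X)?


E[X] = 36/5
E[X²] = 1586/25
Var(X) = E[X²] - (E[X])² = 1586/25 - 1296/25 = 58/5

Var(X) = 58/5 ≈ 11.6000


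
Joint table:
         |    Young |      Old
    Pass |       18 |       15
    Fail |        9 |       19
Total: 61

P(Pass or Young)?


P(Pass∨Young) = P(Pass) + P(Young) - P(Pass∧Young)
= (33 + 27 - 18)/61 = 42/61

P = 42/61 ≈ 68.85%


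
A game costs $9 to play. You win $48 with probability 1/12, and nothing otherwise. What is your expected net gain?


E[gain] = (48-9)×1/12 + (-9)×11/12
= 13/4 - 33/4 = -5

Expected net gain = $-5 ≈ $-5.00


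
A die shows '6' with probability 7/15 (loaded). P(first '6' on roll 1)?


Geometric: P(X=1) = (1-p)^(k-1)×p = (8/15)^0×7/15 = 7/15

P(X=1) = 7/15 ≈ 46.67%


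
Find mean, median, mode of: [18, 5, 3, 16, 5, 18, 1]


Sorted: [1, 3, 5, 5, 16, 18, 18]
Mean = 66/7
Median = 5
Freq: {18: 2, 5: 2, 3: 1, 16: 1, 1: 1}
Mode: [5, 18]

Mean=66/7, Median=5, Mode=[5, 18]


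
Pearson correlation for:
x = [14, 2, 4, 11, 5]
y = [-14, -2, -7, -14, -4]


n=5, Σx=36, Σy=-41, Σxy=-402, Σx²=362, Σy²=461
r = (5×(-402) - 36×(-41))/√((5×362 - 36²)(5×461 - (-41)²))
= -534/√(514×624) = -534/√320736 ≈ -534/566.3356 ≈ -0.9429

r ≈ -0.9429


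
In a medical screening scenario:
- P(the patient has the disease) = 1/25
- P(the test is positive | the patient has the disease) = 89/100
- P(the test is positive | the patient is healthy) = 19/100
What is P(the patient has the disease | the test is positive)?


Using Bayes' theorem:
P(A|B) = P(B|A)·P(A) / P(B)

P(the test is positive) = 89/100 × 1/25 + 19/100 × 24/25
= 89/2500 + 114/625 = 109/500

P(the patient has the disease|the test is positive) = (89/2500) / (109/500) = 89/545

P(the patient has the disease|the test is positive) = 89/545 ≈ 16.33%


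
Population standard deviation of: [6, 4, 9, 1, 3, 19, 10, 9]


Mean = 61/8
  (6-61/8)²=169/64
  (4-61/8)²=841/64
  (9-61/8)²=121/64
  (1-61/8)²=2809/64
  (3-61/8)²=1369/64
  (19-61/8)²=8281/64
  (10-61/8)²=361/64
  (9-61/8)²=121/64
Σ(x-μ)² = 1759/8
σ² = (1759/8)/8 = 1759/64

σ = √(1759/64) ≈ 5.2426


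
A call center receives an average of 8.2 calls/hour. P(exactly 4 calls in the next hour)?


Poisson(λ=8.2): P(X=4) = e^(-λ)×λ^k/k!
= e^(-8.2) × 8.2^4 / 4!
≈ 0.00027465357 × 4521.2176 / 24 ≈ 0.051740

P(X=4) ≈ 0.051740 ≈ 5.17%


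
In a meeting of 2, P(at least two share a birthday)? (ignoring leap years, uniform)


P(all different) = Π(365-i)/365 for i=0..1
= 0.997260
P(match) = 1 - 0.997260 = 0.002740

P ≈ 0.0027 ≈ 0.27%


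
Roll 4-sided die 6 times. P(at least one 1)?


P(no 1)^6 = (3/4)^6 = 729/4096
P(≥1) = 1 - 729/4096 = 3367/4096

P = 3367/4096 ≈ 82.20%


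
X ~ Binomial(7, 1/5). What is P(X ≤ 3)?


P(X ≤ 3) = Σ P(X=i) for i=0..3
P(X=0) = 16384/78125
P(X=1) = 28672/78125
P(X=2) = 21504/78125
P(X=3) = 1792/15625
Sum = 15104/15625

P(X ≤ 3) = 15104/15625 ≈ 96.67%


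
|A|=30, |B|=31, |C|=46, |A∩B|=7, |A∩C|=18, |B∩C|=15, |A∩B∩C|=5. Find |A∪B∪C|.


|A∪B∪C| = 30+31+46-7-18-15+5 = 72

|A∪B∪C| = 72


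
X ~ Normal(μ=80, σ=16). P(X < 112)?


z = (112-80)/16 = 2.0
P(Z < 2.0) = 0.9772

P(X < 112) ≈ 0.9772


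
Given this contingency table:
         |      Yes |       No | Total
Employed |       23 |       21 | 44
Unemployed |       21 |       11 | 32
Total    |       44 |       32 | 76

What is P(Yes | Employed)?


P(Yes | Employed) = 23/(23+21) = 23/44

P(Yes|Employed) = 23/44 ≈ 52.27%


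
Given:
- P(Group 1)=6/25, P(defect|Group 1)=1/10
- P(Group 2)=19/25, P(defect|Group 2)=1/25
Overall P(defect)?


P(B) = Σ P(B|Aᵢ)×P(Aᵢ)
  1/10×6/25 = 3/125
  1/25×19/25 = 19/625
Sum = 34/625

P(defect) = 34/625 ≈ 5.44%


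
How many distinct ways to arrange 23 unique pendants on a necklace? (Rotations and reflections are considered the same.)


Free circular arrangements: rotations and reflections both identified.
(n-1)!/2 = 22!/2 = 1124000727777607680000/2 = 562000363888803840000

562000363888803840000


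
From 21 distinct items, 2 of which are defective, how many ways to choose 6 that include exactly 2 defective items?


Choose 2 of the 2 defective items and 4 of the other 19 items:
C(2,2)×C(19,4) = 1×3876 = 3876

3876


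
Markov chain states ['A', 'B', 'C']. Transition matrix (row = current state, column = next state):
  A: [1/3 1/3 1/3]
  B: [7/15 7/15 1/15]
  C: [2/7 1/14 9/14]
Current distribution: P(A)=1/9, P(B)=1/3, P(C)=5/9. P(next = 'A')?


P(next=A) = Σᵢ P(now=i)×P(i→A)
= 1/9×1/3 + 1/3×7/15 + 5/9×2/7
= 1/27 + 7/45 + 10/63 = 332/945

P = 332/945 ≈ 0.3513


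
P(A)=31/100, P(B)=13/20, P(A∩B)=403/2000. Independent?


P(A)×P(B) = 403/2000
P(A∩B) = 403/2000
Equal ✓ → Independent

Yes, independent


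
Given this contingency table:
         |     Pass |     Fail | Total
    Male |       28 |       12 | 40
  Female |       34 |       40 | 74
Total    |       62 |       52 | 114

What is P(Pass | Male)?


P(Pass | Male) = 28/(28+12) = 28/40 = 7/10

P(Pass|Male) = 7/10 ≈ 70.00%


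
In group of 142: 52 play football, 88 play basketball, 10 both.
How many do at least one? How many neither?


|A∪B| = 52+88-10 = 130
Neither = 142-130 = 12

At least one: 130; Neither: 12


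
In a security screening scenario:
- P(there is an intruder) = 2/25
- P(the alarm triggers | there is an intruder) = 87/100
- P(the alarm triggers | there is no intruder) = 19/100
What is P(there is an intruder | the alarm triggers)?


Using Bayes' theorem:
P(A|B) = P(B|A)·P(A) / P(B)

P(the alarm triggers) = 87/100 × 2/25 + 19/100 × 23/25
= 87/1250 + 437/2500 = 611/2500

P(there is an intruder|the alarm triggers) = (87/1250) / (611/2500) = 174/611

P(there is an intruder|the alarm triggers) = 174/611 ≈ 28.48%


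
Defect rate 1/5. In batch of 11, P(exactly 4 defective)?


Binomial: P(X=4) = C(11,4)×p^4×(1-p)^7
= 330 × 1/625 × 16384/78125 = 1081344/9765625

P(X=4) = 1081344/9765625 ≈ 11.07%


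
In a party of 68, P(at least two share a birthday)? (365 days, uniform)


P(all different) = Π(365-i)/365 for i=0..67
= 0.001274
P(match) = 1 - 0.001274 = 0.998726

P ≈ 0.9987 ≈ 99.87%


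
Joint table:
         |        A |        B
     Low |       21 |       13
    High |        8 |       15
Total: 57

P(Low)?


P(Low) = (21+13)/57 = 34/57

P(Low) = 34/57 ≈ 59.65%


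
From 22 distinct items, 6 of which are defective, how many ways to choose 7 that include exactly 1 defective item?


Choose 1 of the 6 defective items and 6 of the other 16 items:
C(6,1)×C(16,6) = 6×8008 = 48048

48048


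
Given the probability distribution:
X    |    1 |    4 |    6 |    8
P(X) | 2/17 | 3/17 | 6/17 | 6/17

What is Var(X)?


E[X] = 98/17
E[X²] = 650/17
Var(X) = E[X²] - (E[X])² = 650/17 - 9604/289 = 1446/289

Var(X) = 1446/289 ≈ 5.0035


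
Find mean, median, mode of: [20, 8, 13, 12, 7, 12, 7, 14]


Sorted: [7, 7, 8, 12, 12, 13, 14, 20]
Mean = 93/8
Median = 12
Freq: {20: 1, 8: 1, 13: 1, 12: 2, 7: 2, 14: 1}
Mode: [7, 12]

Mean=93/8, Median=12, Mode=[7, 12]


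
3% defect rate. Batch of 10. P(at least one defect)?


P(all good) = (97/100)^10 = 73742412689492826049/100000000000000000000
P(≥1 defect) = 26257587310507173951/100000000000000000000

P = 26257587310507173951/100000000000000000000 ≈ 26.26%


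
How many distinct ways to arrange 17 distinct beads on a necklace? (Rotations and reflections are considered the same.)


Free circular arrangements: rotations and reflections both identified.
(n-1)!/2 = 16!/2 = 20922789888000/2 = 10461394944000

10461394944000


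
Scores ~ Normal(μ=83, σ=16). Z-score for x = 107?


z = (x - μ)/σ = (107 - 83)/16 = 1.5

z = 1.5


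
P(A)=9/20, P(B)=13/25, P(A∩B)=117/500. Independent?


P(A)×P(B) = 117/500
P(A∩B) = 117/500
Equal ✓ → Independent

Yes, independent


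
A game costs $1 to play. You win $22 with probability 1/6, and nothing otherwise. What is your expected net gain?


E[gain] = (22-1)×1/6 + (-1)×5/6
= 7/2 - 5/6 = 8/3

Expected net gain = $8/3 ≈ $2.67


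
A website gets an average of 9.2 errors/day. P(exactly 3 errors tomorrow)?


Poisson(λ=9.2): P(X=3) = e^(-λ)×λ^k/k!
= e^(-9.2) × 9.2^3 / 3!
≈ 0.0001010394018 × 778.688 / 6 ≈ 0.013113

P(X=3) ≈ 0.013113 ≈ 1.31%


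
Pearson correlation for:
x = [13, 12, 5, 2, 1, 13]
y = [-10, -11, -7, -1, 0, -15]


n=6, Σx=46, Σy=-44, Σxy=-494, Σx²=512, Σy²=496
r = (6×(-494) - 46×(-44))/√((6×512 - 46²)(6×496 - (-44)²))
= -940/√(956×1040) = -940/√994240 ≈ -940/997.1158 ≈ -0.9427

r ≈ -0.9427


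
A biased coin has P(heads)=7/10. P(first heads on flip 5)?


Geometric: P(X=5) = (1-p)^(k-1)×p = (3/10)^4×7/10 = 567/100000

P(X=5) = 567/100000 ≈ 0.57%


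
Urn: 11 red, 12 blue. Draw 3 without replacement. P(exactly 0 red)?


Hypergeometric: C(11,0)×C(12,3)/C(23,3)
= 1×220/1771 = 20/161

P(X=0) = 20/161 ≈ 12.42%


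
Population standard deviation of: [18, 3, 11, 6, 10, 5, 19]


Mean = 72/7
  (18-72/7)²=2916/49
  (3-72/7)²=2601/49
  (11-72/7)²=25/49
  (6-72/7)²=900/49
  (10-72/7)²=4/49
  (5-72/7)²=1369/49
  (19-72/7)²=3721/49
Σ(x-μ)² = 1648/7
σ² = (1648/7)/7 = 1648/49

σ = √(1648/49) ≈ 5.7994


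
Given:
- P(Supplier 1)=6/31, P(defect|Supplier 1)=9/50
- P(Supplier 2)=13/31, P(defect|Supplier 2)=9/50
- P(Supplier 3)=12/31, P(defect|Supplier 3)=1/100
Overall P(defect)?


P(B) = Σ P(B|Aᵢ)×P(Aᵢ)
  9/50×6/31 = 27/775
  9/50×13/31 = 117/1550
  1/100×12/31 = 3/775
Sum = 177/1550

P(defect) = 177/1550 ≈ 11.42%


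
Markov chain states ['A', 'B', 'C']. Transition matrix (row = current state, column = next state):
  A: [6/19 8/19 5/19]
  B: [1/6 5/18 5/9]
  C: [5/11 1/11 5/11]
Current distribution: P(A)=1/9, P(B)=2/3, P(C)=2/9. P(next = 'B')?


P(next=B) = Σᵢ P(now=i)×P(i→B)
= 1/9×8/19 + 2/3×5/18 + 2/9×1/11
= 8/171 + 5/27 + 2/99 = 1423/5643

P = 1423/5643 ≈ 0.2522


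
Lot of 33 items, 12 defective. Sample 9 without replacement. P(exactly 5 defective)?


Hypergeometric: C(12,5)×C(21,4)/C(33,9)
= 792×5985/38567100 = 7182/58435

P(X=5) = 7182/58435 ≈ 12.29%


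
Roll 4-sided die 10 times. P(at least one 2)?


P(no 2)^10 = (3/4)^10 = 59049/1048576
P(≥1) = 1 - 59049/1048576 = 989527/1048576

P = 989527/1048576 ≈ 94.37%


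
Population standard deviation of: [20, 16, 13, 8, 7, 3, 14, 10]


Mean = 91/8
  (20-91/8)²=4761/64
  (16-91/8)²=1369/64
  (13-91/8)²=169/64
  (8-91/8)²=729/64
  (7-91/8)²=1225/64
  (3-91/8)²=4489/64
  (14-91/8)²=441/64
  (10-91/8)²=121/64
Σ(x-μ)² = 1663/8
σ² = (1663/8)/8 = 1663/64

σ = √(1663/64) ≈ 5.0975


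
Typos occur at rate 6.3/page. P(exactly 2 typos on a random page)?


Poisson(λ=6.3): P(X=2) = e^(-λ)×λ^k/k!
= e^(-6.3) × 6.3^2 / 2!
≈ 0.001836304777 × 39.69 / 2 ≈ 0.036441

P(X=2) ≈ 0.036441 ≈ 3.64%


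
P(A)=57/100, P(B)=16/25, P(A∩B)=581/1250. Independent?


P(A)×P(B) = 228/625
P(A∩B) = 581/1250
Not equal → NOT independent

No, not independent


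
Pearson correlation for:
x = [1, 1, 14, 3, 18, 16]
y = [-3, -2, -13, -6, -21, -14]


n=6, Σx=53, Σy=-59, Σxy=-807, Σx²=787, Σy²=855
r = (6×(-807) - 53×(-59))/√((6×787 - 53²)(6×855 - (-59)²))
= -1715/√(1913×1649) = -1715/√3154537 ≈ -1715/1776.1016 ≈ -0.9656

r ≈ -0.9656


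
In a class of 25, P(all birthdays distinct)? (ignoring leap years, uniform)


P(all different) = Π(365-i)/365 for i=0..24
= (365/365)×(364/365)×...×(341/365)
= 0.431300

P ≈ 0.4313 ≈ 43.13%


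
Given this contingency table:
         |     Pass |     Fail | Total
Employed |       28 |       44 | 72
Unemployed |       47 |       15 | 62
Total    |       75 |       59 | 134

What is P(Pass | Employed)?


P(Pass | Employed) = 28/(28+44) = 28/72 = 7/18

P(Pass|Employed) = 7/18 ≈ 38.89%


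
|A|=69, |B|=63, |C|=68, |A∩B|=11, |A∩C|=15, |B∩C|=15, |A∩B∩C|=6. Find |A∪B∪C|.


|A∪B∪C| = 69+63+68-11-15-15+6 = 165

|A∪B∪C| = 165
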